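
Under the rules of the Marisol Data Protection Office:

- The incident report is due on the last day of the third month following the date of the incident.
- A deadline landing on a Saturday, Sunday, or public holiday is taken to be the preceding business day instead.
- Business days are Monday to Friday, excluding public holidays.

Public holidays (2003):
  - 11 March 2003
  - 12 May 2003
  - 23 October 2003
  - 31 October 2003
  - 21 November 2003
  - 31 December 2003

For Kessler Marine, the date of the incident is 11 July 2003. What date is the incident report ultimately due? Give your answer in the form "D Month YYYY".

The third month after 11 July 2003 is October 2003, whose last day is 31 October 2003.
31 October 2003 falls on a listed holiday. Rolling to the preceding business day gives 30 October 2003, a Thursday.
Final deadline: 30 October 2003.

30 October 2003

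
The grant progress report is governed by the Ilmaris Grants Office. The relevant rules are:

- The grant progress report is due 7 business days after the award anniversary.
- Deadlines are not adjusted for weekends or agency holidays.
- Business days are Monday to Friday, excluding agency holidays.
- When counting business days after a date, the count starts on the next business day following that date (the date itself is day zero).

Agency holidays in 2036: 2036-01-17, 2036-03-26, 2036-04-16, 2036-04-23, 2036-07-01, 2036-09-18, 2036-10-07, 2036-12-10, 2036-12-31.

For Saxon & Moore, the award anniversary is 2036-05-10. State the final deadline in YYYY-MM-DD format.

2036-05-20

7 business days after 2036-05-10, excluding weekends and holidays, is 2036-05-20.
No adjustment is made for weekends or holidays, so 2036-05-20 stands.
So the filing is due 2036-05-20.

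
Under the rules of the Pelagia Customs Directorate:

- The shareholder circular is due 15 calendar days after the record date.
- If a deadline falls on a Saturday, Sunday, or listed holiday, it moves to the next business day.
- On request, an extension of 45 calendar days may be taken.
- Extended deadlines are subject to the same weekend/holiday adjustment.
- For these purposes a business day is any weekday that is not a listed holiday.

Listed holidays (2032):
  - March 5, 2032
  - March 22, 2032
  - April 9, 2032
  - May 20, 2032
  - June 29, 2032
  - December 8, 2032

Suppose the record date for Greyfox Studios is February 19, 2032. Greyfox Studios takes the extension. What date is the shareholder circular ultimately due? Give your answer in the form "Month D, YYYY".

From February 19, 2032, 15 calendar days later is March 5, 2032.
March 5, 2032 is a listed holiday, so it moves to the next business day, March 8, 2032 (Monday).
With the 45-day extension, March 8, 2032 becomes April 22, 2032.
April 22, 2032 falls on a Thursday, which is a business day, so no adjustment is needed.
So the filing is due April 22, 2032.

April 22, 2032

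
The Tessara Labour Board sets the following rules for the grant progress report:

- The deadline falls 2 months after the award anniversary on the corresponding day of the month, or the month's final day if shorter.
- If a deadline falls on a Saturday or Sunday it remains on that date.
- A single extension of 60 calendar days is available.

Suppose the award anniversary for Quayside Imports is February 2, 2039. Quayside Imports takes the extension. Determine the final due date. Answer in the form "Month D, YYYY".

June 1, 2039

Moving 2 months forward from February 2, 2039 on the corresponding day gives April 2, 2039.
No adjustment is made for weekends or holidays, so April 2, 2039 stands.
The 60-calendar-day extension moves the deadline from April 2, 2039 to June 1, 2039.
No adjustment is made for weekends or holidays, so June 1, 2039 stands.
Deadline: June 1, 2039.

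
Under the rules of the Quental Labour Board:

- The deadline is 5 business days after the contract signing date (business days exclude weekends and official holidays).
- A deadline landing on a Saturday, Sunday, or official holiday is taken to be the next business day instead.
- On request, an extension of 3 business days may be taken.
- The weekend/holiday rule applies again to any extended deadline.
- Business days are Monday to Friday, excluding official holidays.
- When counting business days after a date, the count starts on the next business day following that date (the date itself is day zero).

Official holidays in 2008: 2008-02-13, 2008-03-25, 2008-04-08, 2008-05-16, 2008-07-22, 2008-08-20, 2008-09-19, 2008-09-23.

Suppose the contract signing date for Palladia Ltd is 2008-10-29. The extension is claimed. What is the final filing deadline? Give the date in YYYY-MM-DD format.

2008-11-10

5 business days after 2008-10-29, excluding weekends and holidays, is 2008-11-05.
2008-11-05 falls on a Wednesday, which is a business day, so no adjustment is needed.
Counting 3 further business days from 2008-11-05 reaches 2008-11-10.
2008-11-10 is a Monday and not a listed holiday, so it stands.
So the filing is due 2008-11-10.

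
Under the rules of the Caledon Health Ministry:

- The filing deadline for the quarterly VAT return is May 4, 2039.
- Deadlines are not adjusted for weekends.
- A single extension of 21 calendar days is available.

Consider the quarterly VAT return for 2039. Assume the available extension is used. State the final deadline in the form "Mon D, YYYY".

May 25, 2039

Start from the fixed due date, May 4, 2039.
May 4, 2039 is a Wednesday; no weekend or holiday adjustment applies.
Applying the 21-calendar-day extension: May 4, 2039 + 21 days = May 25, 2039.
May 25, 2039 is a Wednesday; no weekend or holiday adjustment applies.
Deadline: May 25, 2039.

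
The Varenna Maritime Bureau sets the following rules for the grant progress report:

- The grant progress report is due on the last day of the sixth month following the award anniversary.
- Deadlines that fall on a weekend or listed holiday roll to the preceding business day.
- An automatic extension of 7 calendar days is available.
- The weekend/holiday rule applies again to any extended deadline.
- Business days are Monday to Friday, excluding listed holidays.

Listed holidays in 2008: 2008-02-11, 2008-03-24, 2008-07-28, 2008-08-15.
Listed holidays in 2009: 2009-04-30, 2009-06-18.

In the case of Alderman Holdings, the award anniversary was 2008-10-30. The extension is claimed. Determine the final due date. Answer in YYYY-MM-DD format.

2009-05-06

6 months after 2008-10-30 is April 2009; that month ends on 2009-04-30.
2009-04-30 is a listed holiday; the preceding business day is 2009-04-29 (Wednesday).
Add the 7 calendar-day extension to 2009-04-29: 2009-05-06.
2009-05-06 (Wednesday) is already a business day.
Deadline: 2009-05-06.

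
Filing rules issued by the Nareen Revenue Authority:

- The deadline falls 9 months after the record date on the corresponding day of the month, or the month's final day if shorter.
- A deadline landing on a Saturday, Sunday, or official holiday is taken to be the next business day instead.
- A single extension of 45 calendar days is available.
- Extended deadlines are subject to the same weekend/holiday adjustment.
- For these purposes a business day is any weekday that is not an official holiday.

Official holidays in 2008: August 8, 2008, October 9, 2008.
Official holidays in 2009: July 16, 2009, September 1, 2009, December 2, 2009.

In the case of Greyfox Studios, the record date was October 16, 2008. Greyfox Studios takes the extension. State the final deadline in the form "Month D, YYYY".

August 31, 2009

Moving 9 months forward from October 16, 2008 on the corresponding day gives July 16, 2009.
July 16, 2009 falls on a listed holiday. Rolling to the next business day gives July 17, 2009, a Friday.
Applying the 45-calendar-day extension: July 17, 2009 + 45 days = August 31, 2009.
Since August 31, 2009 is a Monday and not a holiday, the date is unchanged.
The final due date is August 31, 2009.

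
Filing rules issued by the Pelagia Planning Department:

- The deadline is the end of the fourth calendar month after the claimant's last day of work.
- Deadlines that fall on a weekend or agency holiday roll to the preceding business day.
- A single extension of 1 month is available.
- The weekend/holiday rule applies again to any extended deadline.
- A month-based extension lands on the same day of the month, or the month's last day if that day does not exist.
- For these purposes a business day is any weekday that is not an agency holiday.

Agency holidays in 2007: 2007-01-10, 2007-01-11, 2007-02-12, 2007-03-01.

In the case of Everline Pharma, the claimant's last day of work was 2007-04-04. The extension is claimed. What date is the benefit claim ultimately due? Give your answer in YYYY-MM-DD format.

4 months after 2007-04-04 falls in August 2007; the last day of that month is 2007-08-31.
2007-08-31 is a Friday and not a listed holiday, so it stands.
The 1 month extension carries 2007-08-31 to 2007-09-30 (day 31 does not exist in September, so the month's last day is used).
2007-09-30 is a Sunday; the preceding business day is 2007-09-28 (Friday).
Deadline: 2007-09-28.

2007-09-28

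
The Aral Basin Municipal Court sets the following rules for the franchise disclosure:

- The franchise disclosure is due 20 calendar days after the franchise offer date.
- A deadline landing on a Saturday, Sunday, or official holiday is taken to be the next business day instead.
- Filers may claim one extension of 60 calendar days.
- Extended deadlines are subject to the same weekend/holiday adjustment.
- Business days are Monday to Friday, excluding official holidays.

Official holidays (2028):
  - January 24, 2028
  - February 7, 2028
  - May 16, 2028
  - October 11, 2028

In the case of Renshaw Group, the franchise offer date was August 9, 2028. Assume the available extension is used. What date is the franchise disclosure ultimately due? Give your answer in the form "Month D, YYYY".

Trigger date August 9, 2028 + 20 calendar days = August 29, 2028.
August 29, 2028 (Tuesday) is already a business day.
Add the 60 calendar-day extension to August 29, 2028: October 28, 2028.
October 28, 2028 falls on a Saturday. Rolling to the next business day gives October 30, 2028, a Monday.
Deadline: October 30, 2028.

October 30, 2028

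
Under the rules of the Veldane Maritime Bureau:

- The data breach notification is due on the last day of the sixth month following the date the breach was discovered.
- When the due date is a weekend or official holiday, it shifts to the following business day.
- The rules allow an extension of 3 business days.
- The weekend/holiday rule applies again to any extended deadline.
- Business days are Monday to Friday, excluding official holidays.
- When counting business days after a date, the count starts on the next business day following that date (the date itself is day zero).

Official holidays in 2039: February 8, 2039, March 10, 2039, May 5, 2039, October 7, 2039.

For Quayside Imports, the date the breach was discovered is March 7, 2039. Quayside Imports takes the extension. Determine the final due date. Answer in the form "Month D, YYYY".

October 5, 2039

6 months after March 7, 2039 falls in September 2039; the last day of that month is September 30, 2039.
September 30, 2039 (Friday) is already a business day.
Applying the 3-business-day extension: 3 business days after September 30, 2039 is October 5, 2039.
Since October 5, 2039 is a Wednesday and not a holiday, the date is unchanged.
Final deadline: October 5, 2039.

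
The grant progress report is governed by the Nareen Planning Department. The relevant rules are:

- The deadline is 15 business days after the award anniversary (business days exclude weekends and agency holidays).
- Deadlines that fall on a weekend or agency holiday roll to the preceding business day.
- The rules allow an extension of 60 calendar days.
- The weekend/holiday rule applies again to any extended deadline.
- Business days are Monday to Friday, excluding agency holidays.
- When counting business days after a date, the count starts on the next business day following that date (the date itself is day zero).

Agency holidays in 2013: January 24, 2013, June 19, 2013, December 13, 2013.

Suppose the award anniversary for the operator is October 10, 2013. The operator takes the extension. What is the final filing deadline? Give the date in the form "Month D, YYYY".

Counting 15 business days after October 10, 2013 (skipping weekends and listed holidays) reaches October 31, 2013.
Since October 31, 2013 is a Thursday and not a holiday, the date is unchanged.
Add the 60 calendar-day extension to October 31, 2013: December 30, 2013.
December 30, 2013 (Monday) is already a business day.
The final due date is December 30, 2013.

December 30, 2013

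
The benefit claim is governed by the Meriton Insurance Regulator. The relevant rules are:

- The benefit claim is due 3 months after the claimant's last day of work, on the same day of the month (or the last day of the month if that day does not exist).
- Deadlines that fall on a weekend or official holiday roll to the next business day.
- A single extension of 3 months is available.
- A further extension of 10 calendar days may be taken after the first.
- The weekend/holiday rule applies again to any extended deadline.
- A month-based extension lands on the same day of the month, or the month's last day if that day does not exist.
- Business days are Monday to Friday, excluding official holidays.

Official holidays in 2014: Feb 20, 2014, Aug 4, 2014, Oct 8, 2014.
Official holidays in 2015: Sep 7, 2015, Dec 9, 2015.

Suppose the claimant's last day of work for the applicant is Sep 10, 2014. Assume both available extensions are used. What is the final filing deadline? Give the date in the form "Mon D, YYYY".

Mar 20, 2015

Moving 3 months forward from Sep 10, 2014 on the corresponding day gives Dec 10, 2014.
Dec 10, 2014 (Wednesday) is already a business day.
Add 3 months to Dec 10, 2014: Mar 10, 2015.
Mar 10, 2015 falls on a Tuesday, which is a business day, so no adjustment is needed.
Applying the 10-calendar-day extension: Mar 10, 2015 + 10 days = Mar 20, 2015.
Mar 20, 2015 falls on a Friday, which is a business day, so no adjustment is needed.
Deadline: Mar 20, 2015.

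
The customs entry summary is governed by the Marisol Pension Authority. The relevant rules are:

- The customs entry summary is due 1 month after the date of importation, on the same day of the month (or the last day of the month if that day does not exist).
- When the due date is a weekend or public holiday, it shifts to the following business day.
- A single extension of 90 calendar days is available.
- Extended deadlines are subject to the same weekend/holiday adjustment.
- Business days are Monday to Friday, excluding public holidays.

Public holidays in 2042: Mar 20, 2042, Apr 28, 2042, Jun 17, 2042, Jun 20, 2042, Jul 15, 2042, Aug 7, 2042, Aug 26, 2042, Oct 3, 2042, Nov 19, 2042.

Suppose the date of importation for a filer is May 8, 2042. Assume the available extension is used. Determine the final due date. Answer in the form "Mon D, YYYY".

Moving 1 month forward from May 8, 2042 on the corresponding day gives Jun 8, 2042.
Because Jun 8, 2042 is a Sunday, the deadline becomes Jun 9, 2042 (Monday).
Add the 90 calendar-day extension to Jun 9, 2042: Sep 7, 2042.
Because Sep 7, 2042 is a Sunday, the deadline becomes Sep 8, 2042 (Monday).
So the filing is due Sep 8, 2042.

Sep 8, 2042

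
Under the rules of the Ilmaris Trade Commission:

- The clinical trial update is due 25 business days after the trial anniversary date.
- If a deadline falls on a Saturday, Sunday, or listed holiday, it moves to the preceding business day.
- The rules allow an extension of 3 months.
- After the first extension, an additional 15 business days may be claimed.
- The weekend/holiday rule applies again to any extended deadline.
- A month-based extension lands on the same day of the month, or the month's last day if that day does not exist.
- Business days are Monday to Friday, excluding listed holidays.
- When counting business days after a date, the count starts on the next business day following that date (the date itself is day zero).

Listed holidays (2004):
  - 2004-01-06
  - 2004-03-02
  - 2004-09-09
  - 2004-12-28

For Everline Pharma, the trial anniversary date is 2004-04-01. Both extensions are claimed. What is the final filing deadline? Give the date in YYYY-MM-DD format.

2004-08-27

25 business days after 2004-04-01, excluding weekends and holidays, is 2004-05-06.
2004-05-06 is a Thursday and not a listed holiday, so it stands.
Add 3 months to 2004-05-06: 2004-08-06.
Since 2004-08-06 is a Friday and not a holiday, the date is unchanged.
Applying the 15-business-day extension: 15 business days after 2004-08-06 is 2004-08-27.
2004-08-27 is a Friday and not a listed holiday, so it stands.
The final due date is 2004-08-27.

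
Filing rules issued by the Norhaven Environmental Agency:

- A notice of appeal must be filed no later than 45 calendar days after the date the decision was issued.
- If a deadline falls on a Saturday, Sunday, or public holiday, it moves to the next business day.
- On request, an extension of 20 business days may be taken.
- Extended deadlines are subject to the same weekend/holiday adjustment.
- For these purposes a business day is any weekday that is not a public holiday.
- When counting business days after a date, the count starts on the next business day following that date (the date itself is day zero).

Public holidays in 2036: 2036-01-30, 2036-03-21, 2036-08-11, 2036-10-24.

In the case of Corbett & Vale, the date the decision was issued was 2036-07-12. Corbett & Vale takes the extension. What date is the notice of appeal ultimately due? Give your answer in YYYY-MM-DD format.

2036-09-23

Adding 45 calendar days to 2036-07-12 gives 2036-08-26.
2036-08-26 falls on a Tuesday, which is a business day, so no adjustment is needed.
The 20-business-day extension runs from 2036-08-26 to 2036-09-23.
Since 2036-09-23 is a Tuesday and not a holiday, the date is unchanged.
So the filing is due 2036-09-23.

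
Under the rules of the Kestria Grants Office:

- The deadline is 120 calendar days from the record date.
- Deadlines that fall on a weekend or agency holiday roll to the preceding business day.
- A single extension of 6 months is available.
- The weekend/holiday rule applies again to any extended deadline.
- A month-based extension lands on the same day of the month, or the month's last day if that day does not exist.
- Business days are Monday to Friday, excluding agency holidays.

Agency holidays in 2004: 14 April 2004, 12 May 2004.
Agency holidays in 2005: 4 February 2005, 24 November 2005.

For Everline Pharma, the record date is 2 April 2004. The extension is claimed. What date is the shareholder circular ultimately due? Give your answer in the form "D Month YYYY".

28 January 2005

Trigger date 2 April 2004 + 120 calendar days = 31 July 2004.
Because 31 July 2004 is a Saturday, the deadline becomes 30 July 2004 (Friday).
The 6 months extension carries 30 July 2004 to 30 January 2005.
30 January 2005 is a Sunday; the preceding business day is 28 January 2005 (Friday).
The final due date is 28 January 2005.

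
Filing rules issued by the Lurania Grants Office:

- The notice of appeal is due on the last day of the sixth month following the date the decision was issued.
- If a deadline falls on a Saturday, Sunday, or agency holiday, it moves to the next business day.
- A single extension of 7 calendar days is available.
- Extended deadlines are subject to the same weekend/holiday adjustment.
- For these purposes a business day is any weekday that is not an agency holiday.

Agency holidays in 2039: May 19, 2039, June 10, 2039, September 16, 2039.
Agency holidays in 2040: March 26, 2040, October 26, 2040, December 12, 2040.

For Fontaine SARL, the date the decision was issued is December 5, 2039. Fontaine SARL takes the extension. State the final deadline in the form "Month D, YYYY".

July 9, 2040

The sixth month after December 5, 2039 is June 2040, whose last day is June 30, 2040.
Because June 30, 2040 is a Saturday, the deadline becomes July 2, 2040 (Monday).
Add the 7 calendar-day extension to July 2, 2040: July 9, 2040.
July 9, 2040 is a Monday and not a listed holiday, so it stands.
Final deadline: July 9, 2040.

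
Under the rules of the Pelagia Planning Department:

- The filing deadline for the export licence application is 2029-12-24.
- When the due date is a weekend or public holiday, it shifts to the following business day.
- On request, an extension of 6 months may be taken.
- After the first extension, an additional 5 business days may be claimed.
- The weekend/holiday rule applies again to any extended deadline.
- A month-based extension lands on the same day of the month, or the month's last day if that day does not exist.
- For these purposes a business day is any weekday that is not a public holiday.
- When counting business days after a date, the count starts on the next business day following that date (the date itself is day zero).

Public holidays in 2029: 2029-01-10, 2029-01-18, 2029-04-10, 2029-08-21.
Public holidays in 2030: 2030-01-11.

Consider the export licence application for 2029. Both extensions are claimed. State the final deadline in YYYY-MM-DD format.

The statutory due date is 2029-12-24.
Since 2029-12-24 is a Monday and not a holiday, the date is unchanged.
The 6 months extension carries 2029-12-24 to 2030-06-24.
2030-06-24 (Monday) is already a business day.
The 5-business-day extension runs from 2030-06-24 to 2030-07-01.
2030-07-01 falls on a Monday, which is a business day, so no adjustment is needed.
The final due date is 2030-07-01.

2030-07-01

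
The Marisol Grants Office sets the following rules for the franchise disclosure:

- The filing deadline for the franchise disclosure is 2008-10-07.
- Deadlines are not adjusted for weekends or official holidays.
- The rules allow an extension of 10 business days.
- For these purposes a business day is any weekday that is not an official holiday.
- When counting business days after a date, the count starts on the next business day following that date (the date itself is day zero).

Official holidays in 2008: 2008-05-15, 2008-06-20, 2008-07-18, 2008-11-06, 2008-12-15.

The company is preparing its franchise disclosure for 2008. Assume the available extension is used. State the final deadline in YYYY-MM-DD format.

2008-10-21

The statutory due date is 2008-10-07.
2008-10-07 is a Tuesday; no weekend or holiday adjustment applies.
The 10-business-day extension runs from 2008-10-07 to 2008-10-21.
No adjustment is made for weekends or holidays, so 2008-10-21 stands.
So the filing is due 2008-10-21.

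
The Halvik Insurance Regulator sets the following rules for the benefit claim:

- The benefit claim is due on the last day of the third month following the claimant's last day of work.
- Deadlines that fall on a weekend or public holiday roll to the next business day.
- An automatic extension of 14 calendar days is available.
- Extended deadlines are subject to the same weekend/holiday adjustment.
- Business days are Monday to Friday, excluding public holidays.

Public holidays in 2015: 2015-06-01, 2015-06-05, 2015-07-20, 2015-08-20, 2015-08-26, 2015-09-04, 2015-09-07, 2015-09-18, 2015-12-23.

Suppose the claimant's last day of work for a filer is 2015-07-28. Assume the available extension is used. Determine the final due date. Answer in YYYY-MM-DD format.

3 months after 2015-07-28 is October 2015; that month ends on 2015-10-31.
Because 2015-10-31 is a Saturday, the deadline becomes 2015-11-02 (Monday).
Applying the 14-calendar-day extension: 2015-11-02 + 14 days = 2015-11-16.
Since 2015-11-16 is a Monday and not a holiday, the date is unchanged.
So the filing is due 2015-11-16.

2015-11-16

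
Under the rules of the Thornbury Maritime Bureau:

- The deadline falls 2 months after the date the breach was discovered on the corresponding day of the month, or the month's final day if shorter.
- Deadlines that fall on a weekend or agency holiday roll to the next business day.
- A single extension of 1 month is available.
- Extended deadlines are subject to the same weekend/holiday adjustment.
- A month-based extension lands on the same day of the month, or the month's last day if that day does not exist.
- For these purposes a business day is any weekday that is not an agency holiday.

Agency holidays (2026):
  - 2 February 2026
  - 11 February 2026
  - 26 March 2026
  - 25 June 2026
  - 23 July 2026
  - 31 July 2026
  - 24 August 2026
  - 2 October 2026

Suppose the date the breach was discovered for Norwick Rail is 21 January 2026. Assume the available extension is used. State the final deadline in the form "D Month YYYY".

Moving 2 months forward from 21 January 2026 on the corresponding day gives 21 March 2026.
21 March 2026 is a Saturday, so it moves to the next business day, 23 March 2026 (Monday).
Applying the 1 month extension: 1 month after 23 March 2026 is 23 April 2026.
23 April 2026 (Thursday) is already a business day.
Deadline: 23 April 2026.

23 April 2026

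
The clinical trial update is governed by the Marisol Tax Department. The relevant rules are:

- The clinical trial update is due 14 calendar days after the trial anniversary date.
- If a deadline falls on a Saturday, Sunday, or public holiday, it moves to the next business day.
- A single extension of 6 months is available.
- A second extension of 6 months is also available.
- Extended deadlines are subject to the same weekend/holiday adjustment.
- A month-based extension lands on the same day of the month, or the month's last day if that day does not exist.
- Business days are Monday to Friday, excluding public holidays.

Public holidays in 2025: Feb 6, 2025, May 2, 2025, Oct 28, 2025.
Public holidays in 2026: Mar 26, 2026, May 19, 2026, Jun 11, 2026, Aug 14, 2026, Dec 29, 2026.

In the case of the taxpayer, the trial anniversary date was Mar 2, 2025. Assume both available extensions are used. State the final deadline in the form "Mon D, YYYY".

Mar 17, 2026

14 calendar days after Mar 2, 2025 is Mar 16, 2025.
Because Mar 16, 2025 is a Sunday, the deadline becomes Mar 17, 2025 (Monday).
Add 6 months to Mar 17, 2025: Sep 17, 2025.
Sep 17, 2025 falls on a Wednesday, which is a business day, so no adjustment is needed.
Add 6 months to Sep 17, 2025: Mar 17, 2026.
Mar 17, 2026 (Tuesday) is already a business day.
Deadline: Mar 17, 2026.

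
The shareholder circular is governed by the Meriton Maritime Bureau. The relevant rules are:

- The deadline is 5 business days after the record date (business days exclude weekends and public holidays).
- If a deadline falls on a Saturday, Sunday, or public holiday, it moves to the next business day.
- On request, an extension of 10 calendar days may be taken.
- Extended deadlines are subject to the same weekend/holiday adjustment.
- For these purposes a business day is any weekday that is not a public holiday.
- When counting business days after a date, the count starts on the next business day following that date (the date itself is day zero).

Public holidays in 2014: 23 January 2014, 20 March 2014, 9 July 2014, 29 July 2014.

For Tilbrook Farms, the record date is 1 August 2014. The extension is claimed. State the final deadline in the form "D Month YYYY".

18 August 2014

Starting the day after 1 August 2014 and counting 5 business days lands on 8 August 2014.
Since 8 August 2014 is a Friday and not a holiday, the date is unchanged.
Add the 10 calendar-day extension to 8 August 2014: 18 August 2014.
18 August 2014 is a Monday and not a listed holiday, so it stands.
Deadline: 18 August 2014.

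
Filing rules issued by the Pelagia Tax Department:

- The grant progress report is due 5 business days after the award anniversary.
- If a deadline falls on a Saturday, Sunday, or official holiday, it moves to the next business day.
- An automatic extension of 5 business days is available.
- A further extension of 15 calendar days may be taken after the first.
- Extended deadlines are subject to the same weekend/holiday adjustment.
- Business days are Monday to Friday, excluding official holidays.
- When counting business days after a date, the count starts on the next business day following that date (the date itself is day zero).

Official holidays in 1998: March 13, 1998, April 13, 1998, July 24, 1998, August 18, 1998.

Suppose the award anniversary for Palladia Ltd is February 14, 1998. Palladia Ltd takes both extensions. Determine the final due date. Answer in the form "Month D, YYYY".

Counting 5 business days after February 14, 1998 (skipping weekends and listed holidays) reaches February 20, 1998.
February 20, 1998 is a Friday and not a listed holiday, so it stands.
Applying the 5-business-day extension: 5 business days after February 20, 1998 is February 27, 1998.
Since February 27, 1998 is a Friday and not a holiday, the date is unchanged.
With the 15-day extension, February 27, 1998 becomes March 14, 1998.
March 14, 1998 is a Saturday; the next business day is March 16, 1998 (Monday).
Final deadline: March 16, 1998.

March 16, 1998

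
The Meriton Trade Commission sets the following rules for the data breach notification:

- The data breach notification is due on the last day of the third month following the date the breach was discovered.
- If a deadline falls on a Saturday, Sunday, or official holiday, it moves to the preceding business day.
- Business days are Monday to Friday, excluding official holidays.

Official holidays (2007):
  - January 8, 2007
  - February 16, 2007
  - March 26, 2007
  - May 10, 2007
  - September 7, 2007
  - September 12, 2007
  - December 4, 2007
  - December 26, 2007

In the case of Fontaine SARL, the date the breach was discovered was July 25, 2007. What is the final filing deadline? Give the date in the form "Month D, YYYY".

October 31, 2007

3 months after July 25, 2007 falls in October 2007; the last day of that month is October 31, 2007.
Since October 31, 2007 is a Wednesday and not a holiday, the date is unchanged.
So the filing is due October 31, 2007.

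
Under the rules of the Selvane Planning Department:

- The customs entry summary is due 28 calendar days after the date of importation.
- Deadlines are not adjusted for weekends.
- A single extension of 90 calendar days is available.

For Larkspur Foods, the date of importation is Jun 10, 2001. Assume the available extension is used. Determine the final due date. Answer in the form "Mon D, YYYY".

Trigger date Jun 10, 2001 + 28 calendar days = Jul 8, 2001.
Jul 8, 2001 is a Sunday; no weekend or holiday adjustment applies.
The 90-calendar-day extension moves the deadline from Jul 8, 2001 to Oct 6, 2001.
Oct 6, 2001 is a Saturday; no weekend or holiday adjustment applies.
Deadline: Oct 6, 2001.

Oct 6, 2001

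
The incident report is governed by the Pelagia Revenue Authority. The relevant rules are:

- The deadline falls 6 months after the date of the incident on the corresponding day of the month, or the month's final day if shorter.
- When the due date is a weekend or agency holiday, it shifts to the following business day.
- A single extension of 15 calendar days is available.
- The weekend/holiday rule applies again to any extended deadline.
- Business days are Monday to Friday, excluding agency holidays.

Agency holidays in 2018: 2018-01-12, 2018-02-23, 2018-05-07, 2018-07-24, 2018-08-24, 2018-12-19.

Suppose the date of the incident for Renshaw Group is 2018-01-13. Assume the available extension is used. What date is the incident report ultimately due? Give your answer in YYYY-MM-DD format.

2018-07-30

6 months from 2018-01-13 is 2018-07-13.
2018-07-13 (Friday) is already a business day.
Add the 15 calendar-day extension to 2018-07-13: 2018-07-28.
Because 2018-07-28 is a Saturday, the deadline becomes 2018-07-30 (Monday).
So the filing is due 2018-07-30.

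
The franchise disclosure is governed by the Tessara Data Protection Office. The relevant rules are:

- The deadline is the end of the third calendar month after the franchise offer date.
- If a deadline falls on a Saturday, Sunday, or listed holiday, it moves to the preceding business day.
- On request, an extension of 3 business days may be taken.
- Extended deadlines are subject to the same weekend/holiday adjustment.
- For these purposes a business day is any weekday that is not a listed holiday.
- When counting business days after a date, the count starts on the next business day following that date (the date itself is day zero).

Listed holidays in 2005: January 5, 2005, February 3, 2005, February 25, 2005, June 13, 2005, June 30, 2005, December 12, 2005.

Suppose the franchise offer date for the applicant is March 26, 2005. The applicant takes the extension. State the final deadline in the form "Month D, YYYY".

July 5, 2005

3 months after March 26, 2005 falls in June 2005; the last day of that month is June 30, 2005.
June 30, 2005 is a listed holiday; the preceding business day is June 29, 2005 (Wednesday).
The 3-business-day extension runs from June 29, 2005 to July 5, 2005.
July 5, 2005 falls on a Tuesday, which is a business day, so no adjustment is needed.
The final due date is July 5, 2005.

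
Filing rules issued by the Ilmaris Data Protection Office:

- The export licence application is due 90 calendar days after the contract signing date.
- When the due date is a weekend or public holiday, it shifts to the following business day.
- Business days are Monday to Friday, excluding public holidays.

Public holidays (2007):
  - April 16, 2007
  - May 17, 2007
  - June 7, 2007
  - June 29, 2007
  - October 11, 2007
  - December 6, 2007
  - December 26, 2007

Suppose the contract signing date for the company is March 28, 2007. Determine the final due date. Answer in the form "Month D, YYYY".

90 calendar days after March 28, 2007 is June 26, 2007.
June 26, 2007 (Tuesday) is already a business day.
Deadline: June 26, 2007.

June 26, 2007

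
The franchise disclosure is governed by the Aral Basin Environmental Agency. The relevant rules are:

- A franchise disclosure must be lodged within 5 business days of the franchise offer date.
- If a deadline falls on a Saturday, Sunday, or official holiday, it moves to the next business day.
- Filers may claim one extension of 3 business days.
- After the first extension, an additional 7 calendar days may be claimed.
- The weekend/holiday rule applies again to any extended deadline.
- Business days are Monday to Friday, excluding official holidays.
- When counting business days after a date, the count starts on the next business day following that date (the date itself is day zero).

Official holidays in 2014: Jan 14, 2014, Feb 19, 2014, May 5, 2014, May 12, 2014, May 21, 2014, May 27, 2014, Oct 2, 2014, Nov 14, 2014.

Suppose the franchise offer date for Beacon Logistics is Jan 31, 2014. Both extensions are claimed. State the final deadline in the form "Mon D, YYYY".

Feb 20, 2014

Starting the day after Jan 31, 2014 and counting 5 business days lands on Feb 7, 2014.
Feb 7, 2014 (Friday) is already a business day.
The 3-business-day extension runs from Feb 7, 2014 to Feb 12, 2014.
Feb 12, 2014 (Wednesday) is already a business day.
The 7-calendar-day extension moves the deadline from Feb 12, 2014 to Feb 19, 2014.
Feb 19, 2014 is a listed holiday; the next business day is Feb 20, 2014 (Thursday).
The final due date is Feb 20, 2014.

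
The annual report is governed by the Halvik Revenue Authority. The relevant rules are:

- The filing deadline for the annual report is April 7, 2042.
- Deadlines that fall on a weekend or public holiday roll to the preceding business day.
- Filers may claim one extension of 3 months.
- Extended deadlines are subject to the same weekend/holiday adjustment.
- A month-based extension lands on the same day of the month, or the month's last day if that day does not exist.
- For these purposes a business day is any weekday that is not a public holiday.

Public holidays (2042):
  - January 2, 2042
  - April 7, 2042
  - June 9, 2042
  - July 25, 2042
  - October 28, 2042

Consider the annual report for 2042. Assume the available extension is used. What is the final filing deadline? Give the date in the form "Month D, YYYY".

July 4, 2042

The stated deadline is April 7, 2042.
April 7, 2042 is a listed holiday, so it moves to the preceding business day, April 4, 2042 (Friday).
Add 3 months to April 4, 2042: July 4, 2042.
July 4, 2042 falls on a Friday, which is a business day, so no adjustment is needed.
The final due date is July 4, 2042.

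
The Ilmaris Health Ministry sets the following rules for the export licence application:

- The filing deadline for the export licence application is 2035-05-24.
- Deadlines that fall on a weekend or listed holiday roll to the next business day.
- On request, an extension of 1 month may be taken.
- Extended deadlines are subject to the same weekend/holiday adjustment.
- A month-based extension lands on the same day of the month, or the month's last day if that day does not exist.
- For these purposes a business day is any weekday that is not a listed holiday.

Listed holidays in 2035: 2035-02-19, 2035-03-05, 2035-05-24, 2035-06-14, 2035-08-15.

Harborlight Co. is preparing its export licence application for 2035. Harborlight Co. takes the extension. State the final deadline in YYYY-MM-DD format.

Start from the fixed due date, 2035-05-24.
2035-05-24 is a listed holiday; the next business day is 2035-05-25 (Friday).
Applying the 1 month extension: 1 month after 2035-05-25 is 2035-06-25.
2035-06-25 is a Monday and not a listed holiday, so it stands.
Final deadline: 2035-06-25.

2035-06-25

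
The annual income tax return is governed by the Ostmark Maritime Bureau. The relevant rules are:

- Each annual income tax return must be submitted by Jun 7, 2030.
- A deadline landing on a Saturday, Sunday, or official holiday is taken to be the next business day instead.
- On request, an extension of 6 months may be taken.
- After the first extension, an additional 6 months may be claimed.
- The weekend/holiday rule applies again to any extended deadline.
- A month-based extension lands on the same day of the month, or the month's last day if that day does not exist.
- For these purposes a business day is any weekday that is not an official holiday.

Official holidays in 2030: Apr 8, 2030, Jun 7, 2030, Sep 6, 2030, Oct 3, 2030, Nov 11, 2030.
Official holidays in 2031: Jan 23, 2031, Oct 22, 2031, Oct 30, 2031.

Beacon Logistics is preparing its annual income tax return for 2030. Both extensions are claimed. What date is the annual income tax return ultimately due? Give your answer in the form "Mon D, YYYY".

Start from the fixed due date, Jun 7, 2030.
Because Jun 7, 2030 is a listed holiday, the deadline becomes Jun 10, 2030 (Monday).
Applying the 6 months extension: 6 months after Jun 10, 2030 is Dec 10, 2030.
Dec 10, 2030 (Tuesday) is already a business day.
Applying the 6 months extension: 6 months after Dec 10, 2030 is Jun 10, 2031.
Since Jun 10, 2031 is a Tuesday and not a holiday, the date is unchanged.
Final deadline: Jun 10, 2031.

Jun 10, 2031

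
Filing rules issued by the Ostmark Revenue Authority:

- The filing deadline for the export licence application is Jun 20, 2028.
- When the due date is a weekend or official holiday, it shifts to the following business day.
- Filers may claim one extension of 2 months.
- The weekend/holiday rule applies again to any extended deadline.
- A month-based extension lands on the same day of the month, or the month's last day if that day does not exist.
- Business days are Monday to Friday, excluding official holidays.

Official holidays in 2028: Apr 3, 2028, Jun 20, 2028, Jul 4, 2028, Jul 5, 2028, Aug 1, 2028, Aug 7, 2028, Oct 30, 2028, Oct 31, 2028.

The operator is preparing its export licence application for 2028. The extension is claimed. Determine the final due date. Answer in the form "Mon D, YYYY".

Aug 21, 2028

The stated deadline is Jun 20, 2028.
Jun 20, 2028 falls on a listed holiday. Rolling to the next business day gives Jun 21, 2028, a Wednesday.
Applying the 2 months extension: 2 months after Jun 21, 2028 is Aug 21, 2028.
Aug 21, 2028 is a Monday and not a listed holiday, so it stands.
The final due date is Aug 21, 2028.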